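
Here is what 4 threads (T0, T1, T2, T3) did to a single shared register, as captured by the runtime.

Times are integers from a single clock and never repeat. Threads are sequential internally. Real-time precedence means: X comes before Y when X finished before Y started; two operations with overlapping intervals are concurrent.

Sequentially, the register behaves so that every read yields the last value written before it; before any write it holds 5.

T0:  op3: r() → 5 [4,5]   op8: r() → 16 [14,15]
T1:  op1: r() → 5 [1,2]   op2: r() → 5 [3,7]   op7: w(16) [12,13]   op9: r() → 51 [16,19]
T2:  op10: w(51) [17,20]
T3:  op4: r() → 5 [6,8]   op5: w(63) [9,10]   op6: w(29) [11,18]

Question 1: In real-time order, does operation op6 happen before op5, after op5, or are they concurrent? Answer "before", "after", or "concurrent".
Answer: after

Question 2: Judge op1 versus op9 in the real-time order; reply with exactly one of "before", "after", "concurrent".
Answer: before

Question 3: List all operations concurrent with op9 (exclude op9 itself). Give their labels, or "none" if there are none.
Answer: op10, op6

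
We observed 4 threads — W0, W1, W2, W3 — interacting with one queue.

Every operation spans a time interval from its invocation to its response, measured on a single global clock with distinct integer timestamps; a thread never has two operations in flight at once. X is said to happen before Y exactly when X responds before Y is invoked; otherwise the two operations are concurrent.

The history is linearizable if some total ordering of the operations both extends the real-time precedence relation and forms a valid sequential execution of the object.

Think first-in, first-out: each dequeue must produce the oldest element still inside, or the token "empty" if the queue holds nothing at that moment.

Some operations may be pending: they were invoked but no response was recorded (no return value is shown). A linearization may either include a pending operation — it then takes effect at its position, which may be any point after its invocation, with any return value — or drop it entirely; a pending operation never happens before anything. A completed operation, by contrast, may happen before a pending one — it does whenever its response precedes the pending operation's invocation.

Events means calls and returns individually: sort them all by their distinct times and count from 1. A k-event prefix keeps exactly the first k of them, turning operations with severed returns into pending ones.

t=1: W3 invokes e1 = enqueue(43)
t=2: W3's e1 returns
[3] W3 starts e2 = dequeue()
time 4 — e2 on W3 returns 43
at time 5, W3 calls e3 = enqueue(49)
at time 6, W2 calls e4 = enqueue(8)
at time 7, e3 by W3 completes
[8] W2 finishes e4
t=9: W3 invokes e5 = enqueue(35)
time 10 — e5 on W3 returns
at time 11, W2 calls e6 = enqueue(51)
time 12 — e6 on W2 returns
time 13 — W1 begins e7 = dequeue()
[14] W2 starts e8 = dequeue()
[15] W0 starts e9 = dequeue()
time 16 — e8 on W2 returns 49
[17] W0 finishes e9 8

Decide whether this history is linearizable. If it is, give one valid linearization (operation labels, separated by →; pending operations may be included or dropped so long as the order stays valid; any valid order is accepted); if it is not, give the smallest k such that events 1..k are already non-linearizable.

1. e1 enqueue(43), leaving queue <43>
2. e2 dequeue() → 43, leaving queue <>
3. e3 enqueue(49), leaving queue <49>
4. e4 enqueue(8), leaving queue <49,8>
5. e5 enqueue(35), leaving queue <49,8,35>
6. e6 enqueue(51), leaving queue <49,8,35,51>
7. e8 dequeue() → 49, leaving queue <8,35,51>
8. e9 dequeue() → 8, leaving queue <35,51>

linearizable — witness: e1 → e2 → e3 → e4 → e5 → e6 → e8 → e9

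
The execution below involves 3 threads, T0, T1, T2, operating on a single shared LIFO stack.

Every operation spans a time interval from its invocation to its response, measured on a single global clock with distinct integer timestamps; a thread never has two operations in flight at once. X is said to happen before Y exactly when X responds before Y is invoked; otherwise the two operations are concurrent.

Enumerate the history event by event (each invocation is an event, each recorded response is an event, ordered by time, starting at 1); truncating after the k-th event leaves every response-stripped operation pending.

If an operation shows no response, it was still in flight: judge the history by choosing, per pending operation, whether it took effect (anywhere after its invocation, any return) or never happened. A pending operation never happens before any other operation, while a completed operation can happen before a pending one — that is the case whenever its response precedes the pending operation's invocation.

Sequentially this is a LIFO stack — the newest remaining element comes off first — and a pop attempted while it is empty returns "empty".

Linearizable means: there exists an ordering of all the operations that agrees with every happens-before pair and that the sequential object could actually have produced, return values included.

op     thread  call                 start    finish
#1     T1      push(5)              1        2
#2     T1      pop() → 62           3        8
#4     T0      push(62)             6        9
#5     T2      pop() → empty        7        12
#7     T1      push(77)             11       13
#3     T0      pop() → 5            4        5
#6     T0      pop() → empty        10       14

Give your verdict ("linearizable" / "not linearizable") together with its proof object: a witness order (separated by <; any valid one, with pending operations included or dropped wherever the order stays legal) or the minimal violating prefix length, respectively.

linearizable — witness: #1 < #3 < #4 < #2 < #5 < #6 < #7

after step 1 (#1 push(5)): stack <5>
after step 2 (#3 pop() → 5): stack <>
after step 3 (#4 push(62)): stack <62>
after step 4 (#2 pop() → 62): stack <>
after step 5 (#5 pop() → empty): stack <>
after step 6 (#6 pop() → empty): stack <>
after step 7 (#7 push(77)): stack <77>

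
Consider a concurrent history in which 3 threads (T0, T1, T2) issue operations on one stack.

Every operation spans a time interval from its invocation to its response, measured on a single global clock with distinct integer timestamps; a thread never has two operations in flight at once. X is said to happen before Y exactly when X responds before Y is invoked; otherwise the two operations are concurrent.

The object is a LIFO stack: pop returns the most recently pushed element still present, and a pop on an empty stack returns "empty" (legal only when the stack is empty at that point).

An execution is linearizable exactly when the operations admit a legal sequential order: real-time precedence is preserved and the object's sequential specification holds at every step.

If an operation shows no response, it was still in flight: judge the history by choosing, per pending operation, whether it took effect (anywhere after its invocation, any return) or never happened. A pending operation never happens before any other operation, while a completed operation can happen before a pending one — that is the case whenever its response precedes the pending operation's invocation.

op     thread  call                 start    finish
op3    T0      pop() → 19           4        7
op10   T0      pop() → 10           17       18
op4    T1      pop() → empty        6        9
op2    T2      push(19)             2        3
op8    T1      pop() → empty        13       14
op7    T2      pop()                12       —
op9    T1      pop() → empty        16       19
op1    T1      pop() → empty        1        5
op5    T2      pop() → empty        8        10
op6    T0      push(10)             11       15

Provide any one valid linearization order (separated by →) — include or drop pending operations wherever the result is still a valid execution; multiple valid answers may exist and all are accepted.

step 1: op1 pop() → empty — stack <>
step 2: op2 push(19) — stack <19>
step 3: op3 pop() → 19 — stack <>
step 4: op4 pop() → empty — stack <>
step 5: op5 pop() → empty — stack <>
step 6: op7 pop() (pending, included) — stack <>
step 7: op8 pop() → empty — stack <>
step 8: op6 push(10) — stack <10>
step 9: op10 pop() → 10 — stack <>
step 10: op9 pop() → empty — stack <>

op1 → op2 → op3 → op4 → op5 → op7 → op8 → op6 → op10 → op9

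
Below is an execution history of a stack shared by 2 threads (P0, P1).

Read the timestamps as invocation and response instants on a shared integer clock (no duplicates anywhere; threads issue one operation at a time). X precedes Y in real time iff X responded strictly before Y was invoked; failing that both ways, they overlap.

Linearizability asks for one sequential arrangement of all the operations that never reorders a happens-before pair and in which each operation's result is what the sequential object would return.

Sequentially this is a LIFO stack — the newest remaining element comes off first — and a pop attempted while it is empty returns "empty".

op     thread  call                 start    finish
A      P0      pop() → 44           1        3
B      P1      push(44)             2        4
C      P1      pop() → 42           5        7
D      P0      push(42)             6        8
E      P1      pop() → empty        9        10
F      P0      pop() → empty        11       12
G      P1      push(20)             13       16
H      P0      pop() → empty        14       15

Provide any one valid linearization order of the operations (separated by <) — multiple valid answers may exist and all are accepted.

step 1: B push(44) — stack <44>
step 2: A pop() → 44 — stack <>
step 3: D push(42) — stack <42>
step 4: C pop() → 42 — stack <>
step 5: E pop() → empty — stack <>
step 6: F pop() → empty — stack <>
step 7: H pop() → empty — stack <>
step 8: G push(20) — stack <20>

B < A < D < C < E < F < H < G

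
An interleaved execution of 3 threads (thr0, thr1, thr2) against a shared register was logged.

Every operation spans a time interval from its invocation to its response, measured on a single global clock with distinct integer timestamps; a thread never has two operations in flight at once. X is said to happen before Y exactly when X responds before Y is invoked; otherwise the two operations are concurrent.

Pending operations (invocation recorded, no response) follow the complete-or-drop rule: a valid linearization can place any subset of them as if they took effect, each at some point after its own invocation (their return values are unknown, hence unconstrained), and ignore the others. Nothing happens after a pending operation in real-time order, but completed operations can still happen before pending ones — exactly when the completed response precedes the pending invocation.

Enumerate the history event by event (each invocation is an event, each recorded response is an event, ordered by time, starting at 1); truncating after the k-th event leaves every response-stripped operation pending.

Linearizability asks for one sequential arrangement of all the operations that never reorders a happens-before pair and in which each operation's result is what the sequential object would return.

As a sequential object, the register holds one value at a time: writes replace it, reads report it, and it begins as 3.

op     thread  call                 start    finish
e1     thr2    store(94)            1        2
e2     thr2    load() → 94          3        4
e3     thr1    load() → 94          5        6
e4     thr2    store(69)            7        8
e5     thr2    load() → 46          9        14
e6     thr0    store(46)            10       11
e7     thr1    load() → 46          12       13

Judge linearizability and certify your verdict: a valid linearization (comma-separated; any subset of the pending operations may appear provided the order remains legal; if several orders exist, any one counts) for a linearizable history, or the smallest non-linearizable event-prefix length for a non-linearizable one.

linearizable — witness: e1, e2, e3, e4, e6, e5, e7

step 1: e1 store(94) — value 94
step 2: e2 load() → 94 — value 94
step 3: e3 load() → 94 — value 94
step 4: e4 store(69) — value 69
step 5: e6 store(46) — value 46
step 6: e5 load() → 46 — value 46
step 7: e7 load() → 46 — value 46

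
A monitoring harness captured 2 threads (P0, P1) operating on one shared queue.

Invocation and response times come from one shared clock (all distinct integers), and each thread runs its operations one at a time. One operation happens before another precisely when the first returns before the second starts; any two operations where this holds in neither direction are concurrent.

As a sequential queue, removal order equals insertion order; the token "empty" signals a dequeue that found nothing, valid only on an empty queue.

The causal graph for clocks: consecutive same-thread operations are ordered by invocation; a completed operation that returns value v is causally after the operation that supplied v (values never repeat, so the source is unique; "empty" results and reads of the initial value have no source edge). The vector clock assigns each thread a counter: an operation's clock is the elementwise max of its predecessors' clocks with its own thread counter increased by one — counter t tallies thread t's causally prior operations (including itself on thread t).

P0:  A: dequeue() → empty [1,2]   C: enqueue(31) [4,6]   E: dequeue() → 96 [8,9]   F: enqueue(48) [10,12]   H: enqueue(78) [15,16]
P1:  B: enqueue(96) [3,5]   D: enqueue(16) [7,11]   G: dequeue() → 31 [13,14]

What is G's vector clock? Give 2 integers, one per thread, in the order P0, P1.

B (invocation 3): nothing precedes it; P1's component alone gives (0, 1)
A (invocation 1): nothing precedes it; P0's component alone gives (1, 0)
invoked at 7, D merges VC(B)=(0, 1) and bumps P1's slot → (0, 2)
invoked at 4, C merges VC(A)=(1, 0) and bumps P0's slot → (2, 0)
invoked at 8, E merges VC(B)=(0, 1), VC(C)=(2, 0) and bumps P0's slot → (3, 1)
invoked at 13, G merges VC(C)=(2, 0), VC(D)=(0, 2) and bumps P1's slot → (2, 3)
invoked at 10, F merges VC(E)=(3, 1) and bumps P0's slot → (4, 1)
invoked at 15, H merges VC(F)=(4, 1) and bumps P0's slot → (5, 1)
target: VC(G) = (2, 3)

(2, 3)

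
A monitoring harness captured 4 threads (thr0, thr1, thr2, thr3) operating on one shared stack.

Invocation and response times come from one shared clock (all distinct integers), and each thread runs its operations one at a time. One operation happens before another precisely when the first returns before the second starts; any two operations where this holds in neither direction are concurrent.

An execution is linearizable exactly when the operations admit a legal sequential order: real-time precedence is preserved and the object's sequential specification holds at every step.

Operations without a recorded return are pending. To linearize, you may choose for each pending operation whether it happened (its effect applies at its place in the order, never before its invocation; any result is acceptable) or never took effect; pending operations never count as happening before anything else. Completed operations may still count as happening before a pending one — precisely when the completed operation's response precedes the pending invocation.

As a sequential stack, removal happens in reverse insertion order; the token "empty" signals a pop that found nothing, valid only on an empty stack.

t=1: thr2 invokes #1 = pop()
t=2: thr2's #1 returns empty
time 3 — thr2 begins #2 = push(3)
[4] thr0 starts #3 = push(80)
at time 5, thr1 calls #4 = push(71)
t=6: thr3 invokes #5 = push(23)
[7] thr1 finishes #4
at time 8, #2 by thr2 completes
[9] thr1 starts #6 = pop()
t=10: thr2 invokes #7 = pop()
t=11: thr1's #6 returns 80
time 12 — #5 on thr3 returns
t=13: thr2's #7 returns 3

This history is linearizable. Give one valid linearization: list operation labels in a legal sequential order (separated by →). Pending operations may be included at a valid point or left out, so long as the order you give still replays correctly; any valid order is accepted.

1. #1 pop() → empty, leaving stack <>
2. #4 push(71), leaving stack <71>
3. #2 push(3), leaving stack <71,3>
4. #3 push(80) (pending, included), leaving stack <71,3,80>
5. #6 pop() → 80, leaving stack <71,3>
6. #7 pop() → 3, leaving stack <71>
7. #5 push(23), leaving stack <71,23>

#1 → #4 → #2 → #3 → #6 → #7 → #5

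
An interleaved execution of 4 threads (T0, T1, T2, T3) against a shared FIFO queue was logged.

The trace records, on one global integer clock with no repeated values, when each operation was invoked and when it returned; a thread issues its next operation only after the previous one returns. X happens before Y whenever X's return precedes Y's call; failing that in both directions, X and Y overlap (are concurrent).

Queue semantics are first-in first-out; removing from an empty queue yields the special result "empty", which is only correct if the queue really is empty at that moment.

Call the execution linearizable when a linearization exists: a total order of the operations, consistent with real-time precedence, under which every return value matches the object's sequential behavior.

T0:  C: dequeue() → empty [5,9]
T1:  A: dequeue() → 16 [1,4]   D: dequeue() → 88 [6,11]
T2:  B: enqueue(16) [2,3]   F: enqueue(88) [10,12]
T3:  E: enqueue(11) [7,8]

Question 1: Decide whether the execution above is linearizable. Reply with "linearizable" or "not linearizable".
not linearizable

events 1..10 are fine; event 11 — the response of D at time 11 — makes the prefix non-linearizable
5 completed operations, 12 real-time-consistent orders — every FIFO queue replay fails
completion choices over the 1 pending operation (F) were checked; none helps
e.g. A, B, C, D, E (pending dropped): illegal at step 1, since A dequeue() → 16 cannot apply there
e.g. A, B, C, E, D (pending dropped): illegal at step 1, since A dequeue() → 16 cannot apply there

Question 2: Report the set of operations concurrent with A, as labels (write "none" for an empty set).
B

A spans [1,4]: anything still running between times 1 and 4 counts as concurrent
B [2,3]: concurrent
C [5,9]: after
D [6,11]: after
E [7,8]: after
F [10,12]: after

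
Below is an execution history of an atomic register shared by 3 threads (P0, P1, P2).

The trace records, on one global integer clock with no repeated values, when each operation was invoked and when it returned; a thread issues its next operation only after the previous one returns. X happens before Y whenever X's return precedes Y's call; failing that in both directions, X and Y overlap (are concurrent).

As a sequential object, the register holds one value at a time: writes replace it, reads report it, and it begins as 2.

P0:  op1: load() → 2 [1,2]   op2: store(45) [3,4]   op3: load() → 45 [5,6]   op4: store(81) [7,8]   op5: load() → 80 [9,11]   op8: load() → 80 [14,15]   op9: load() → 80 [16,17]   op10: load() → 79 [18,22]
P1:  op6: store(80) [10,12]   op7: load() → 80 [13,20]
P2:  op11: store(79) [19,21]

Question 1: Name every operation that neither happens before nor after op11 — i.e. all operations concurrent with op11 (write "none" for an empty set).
op11 spans [19,21]: anything still running between times 19 and 21 counts as concurrent
op1 [1,2]: before
op2 [3,4]: before
op3 [5,6]: before
op4 [7,8]: before
op5 [9,11]: before
op6 [10,12]: before
op7 [13,20]: concurrent
op8 [14,15]: before
op9 [16,17]: before
op10 [18,22]: concurrent

op10, op7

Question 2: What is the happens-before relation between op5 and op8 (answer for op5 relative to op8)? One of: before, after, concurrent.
op5 spans [9,11], op8 spans [14,15]
resp(op5)=11 < inv(op8)=14

before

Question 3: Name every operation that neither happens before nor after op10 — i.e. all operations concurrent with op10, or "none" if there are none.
op10 runs from 18 to 22; window-overlapping ops are concurrent
op1 [1,2]: before
op2 [3,4]: before
op3 [5,6]: before
op4 [7,8]: before
op5 [9,11]: before
op6 [10,12]: before
op7 [13,20]: concurrent
op8 [14,15]: before
op9 [16,17]: before
op11 [19,21]: concurrent

op11, op7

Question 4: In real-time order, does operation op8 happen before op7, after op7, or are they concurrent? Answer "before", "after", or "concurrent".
op8 spans [14,15], op7 spans [13,20]
the intervals overlap in both directions

concurrent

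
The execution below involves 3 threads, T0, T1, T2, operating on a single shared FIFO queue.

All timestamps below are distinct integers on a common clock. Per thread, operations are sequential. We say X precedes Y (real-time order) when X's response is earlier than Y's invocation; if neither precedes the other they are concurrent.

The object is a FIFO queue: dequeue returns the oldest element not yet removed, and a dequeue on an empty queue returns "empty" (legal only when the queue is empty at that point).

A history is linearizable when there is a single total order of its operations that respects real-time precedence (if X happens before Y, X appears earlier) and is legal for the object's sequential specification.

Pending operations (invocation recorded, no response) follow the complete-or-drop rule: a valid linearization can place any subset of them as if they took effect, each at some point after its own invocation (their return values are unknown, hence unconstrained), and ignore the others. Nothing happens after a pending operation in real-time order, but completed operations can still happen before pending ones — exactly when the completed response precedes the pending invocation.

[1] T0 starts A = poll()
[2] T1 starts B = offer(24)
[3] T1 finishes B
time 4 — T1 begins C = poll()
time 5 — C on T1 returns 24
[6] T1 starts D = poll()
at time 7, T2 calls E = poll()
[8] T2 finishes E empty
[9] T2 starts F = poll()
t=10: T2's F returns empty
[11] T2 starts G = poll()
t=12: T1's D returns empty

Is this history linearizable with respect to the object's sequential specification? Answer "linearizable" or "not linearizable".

a witness: A, B, C, D, E, F
step 1: A poll() (pending, included) — queue <>
step 2: B offer(24) — queue <24>
step 3: C poll() → 24 — queue <>
step 4: D poll() → empty — queue <>
step 5: E poll() → empty — queue <>
step 6: F poll() → empty — queue <>

linearizable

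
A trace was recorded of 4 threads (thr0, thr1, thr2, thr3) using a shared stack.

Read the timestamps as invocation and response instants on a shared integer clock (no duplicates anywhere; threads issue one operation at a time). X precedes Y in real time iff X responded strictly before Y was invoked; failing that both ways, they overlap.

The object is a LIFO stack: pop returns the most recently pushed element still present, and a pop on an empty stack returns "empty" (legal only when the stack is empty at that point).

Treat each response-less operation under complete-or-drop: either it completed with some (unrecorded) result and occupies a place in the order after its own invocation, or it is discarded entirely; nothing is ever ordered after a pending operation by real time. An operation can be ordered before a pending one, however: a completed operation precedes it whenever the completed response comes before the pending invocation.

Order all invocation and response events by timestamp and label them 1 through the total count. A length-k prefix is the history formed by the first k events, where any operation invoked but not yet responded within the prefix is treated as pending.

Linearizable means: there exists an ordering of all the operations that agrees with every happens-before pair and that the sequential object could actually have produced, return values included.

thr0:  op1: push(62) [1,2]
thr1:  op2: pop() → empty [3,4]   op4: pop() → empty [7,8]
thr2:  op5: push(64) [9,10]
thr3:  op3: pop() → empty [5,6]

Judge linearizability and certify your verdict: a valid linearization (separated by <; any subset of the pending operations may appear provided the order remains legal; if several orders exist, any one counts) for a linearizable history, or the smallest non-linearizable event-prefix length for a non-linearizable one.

not linearizable — minimal violating prefix: 4 events

through event 3 a valid linearization exists; event 4 (op2 responding at time 4) ends that
exactly one order of the 2 completed ops respects real time; the stack replay fails
for example op1, op2 fails at step 2: op2 pop() → empty is not legal there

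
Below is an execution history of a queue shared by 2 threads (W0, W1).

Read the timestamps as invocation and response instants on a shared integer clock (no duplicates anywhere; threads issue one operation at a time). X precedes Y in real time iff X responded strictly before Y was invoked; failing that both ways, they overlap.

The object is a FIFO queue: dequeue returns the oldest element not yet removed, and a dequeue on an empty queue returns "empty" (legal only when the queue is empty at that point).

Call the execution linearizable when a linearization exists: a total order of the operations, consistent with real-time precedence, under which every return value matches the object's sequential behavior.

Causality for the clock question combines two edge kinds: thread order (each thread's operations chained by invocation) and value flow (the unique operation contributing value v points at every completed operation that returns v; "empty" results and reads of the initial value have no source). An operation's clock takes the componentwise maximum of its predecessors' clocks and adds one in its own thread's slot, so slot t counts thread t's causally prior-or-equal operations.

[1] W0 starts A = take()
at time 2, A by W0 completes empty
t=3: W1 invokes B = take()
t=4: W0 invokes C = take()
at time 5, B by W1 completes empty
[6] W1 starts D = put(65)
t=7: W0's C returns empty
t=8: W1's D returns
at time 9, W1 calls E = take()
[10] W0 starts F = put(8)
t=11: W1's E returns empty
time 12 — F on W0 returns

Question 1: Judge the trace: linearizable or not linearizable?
not linearizable

events 1..10 are fine; event 11 — the response of E at time 11 — makes the prefix non-linearizable
real-time-consistent orders of the 5 completed operations: 3 — all fail the queue replay
include/drop combinations of the 1 pending operation (F) were all tried; none helps
sample order A, B, C, D, E (pending dropped) stalls at step 5 — E take() → empty has no legal effect
sample order A, B, D, C, E (pending dropped) stalls at step 4 — C take() → empty has no legal effect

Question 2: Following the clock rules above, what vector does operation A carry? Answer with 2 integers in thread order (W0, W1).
(1, 0)

VC(B, invoked at 3): no causal predecessors; +1 on W1 → (0, 1)
VC(A, invoked at 1): no causal predecessors; +1 on W0 → (1, 0)
D, invoked 6, takes VC(B)=(0, 1) under max, adds 1 for W1 → (0, 2)
C, invoked 4, takes VC(A)=(1, 0) under max, adds 1 for W0 → (2, 0)
E, invoked 9, takes VC(D)=(0, 2) under max, adds 1 for W1 → (0, 3)
F, invoked 10, takes VC(C)=(2, 0) under max, adds 1 for W0 → (3, 0)
target: VC(A) = (1, 0)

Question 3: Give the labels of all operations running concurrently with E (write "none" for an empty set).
F

E spans [9,11]; an op avoiding the whole window 9..11 is ordered, any other is concurrent
A [1,2]: before
B [3,5]: before
C [4,7]: before
D [6,8]: before
F [10,12]: concurrent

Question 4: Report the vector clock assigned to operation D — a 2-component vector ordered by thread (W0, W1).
(0, 2)

B (invocation 3): nothing precedes it; W1's component alone gives (0, 1)
A (invocation 1): nothing precedes it; W0's component alone gives (1, 0)
VC(D, invoked at 6): max of VC(B)=(0, 1), then +1 on thread W1 → (0, 2)
VC(C, invoked at 4): max of VC(A)=(1, 0), then +1 on thread W0 → (2, 0)
VC(E, invoked at 9): max of VC(D)=(0, 2), then +1 on thread W1 → (0, 3)
VC(F, invoked at 10): max of VC(C)=(2, 0), then +1 on thread W0 → (3, 0)
target: VC(D) = (0, 2)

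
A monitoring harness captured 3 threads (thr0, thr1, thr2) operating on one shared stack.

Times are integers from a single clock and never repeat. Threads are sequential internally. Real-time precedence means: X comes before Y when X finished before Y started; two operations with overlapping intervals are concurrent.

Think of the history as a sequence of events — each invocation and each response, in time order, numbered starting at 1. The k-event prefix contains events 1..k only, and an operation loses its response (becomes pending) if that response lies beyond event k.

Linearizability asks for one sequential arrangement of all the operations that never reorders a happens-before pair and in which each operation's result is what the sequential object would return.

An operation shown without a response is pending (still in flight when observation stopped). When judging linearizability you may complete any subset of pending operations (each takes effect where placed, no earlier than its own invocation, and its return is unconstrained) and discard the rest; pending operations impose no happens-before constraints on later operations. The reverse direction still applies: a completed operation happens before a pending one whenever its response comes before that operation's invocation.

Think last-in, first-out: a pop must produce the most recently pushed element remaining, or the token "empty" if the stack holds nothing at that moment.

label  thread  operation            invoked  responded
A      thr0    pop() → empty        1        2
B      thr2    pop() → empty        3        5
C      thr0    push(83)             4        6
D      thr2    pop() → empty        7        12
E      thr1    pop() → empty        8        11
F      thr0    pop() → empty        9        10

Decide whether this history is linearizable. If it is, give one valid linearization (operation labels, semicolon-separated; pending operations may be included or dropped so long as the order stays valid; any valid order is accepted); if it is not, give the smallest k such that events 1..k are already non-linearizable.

through event 11 a valid linearization exists; event 12 (D responding at time 12) ends that
every one of the 12 real-time-consistent orders over 6 completed stack ops fails the sequential spec
sample order A, B, C, D, E, F stalls at step 4 — D pop() → empty has no legal effect
sample order A, B, C, D, F, E stalls at step 4 — D pop() → empty has no legal effect

not linearizable — minimal violating prefix: 12 events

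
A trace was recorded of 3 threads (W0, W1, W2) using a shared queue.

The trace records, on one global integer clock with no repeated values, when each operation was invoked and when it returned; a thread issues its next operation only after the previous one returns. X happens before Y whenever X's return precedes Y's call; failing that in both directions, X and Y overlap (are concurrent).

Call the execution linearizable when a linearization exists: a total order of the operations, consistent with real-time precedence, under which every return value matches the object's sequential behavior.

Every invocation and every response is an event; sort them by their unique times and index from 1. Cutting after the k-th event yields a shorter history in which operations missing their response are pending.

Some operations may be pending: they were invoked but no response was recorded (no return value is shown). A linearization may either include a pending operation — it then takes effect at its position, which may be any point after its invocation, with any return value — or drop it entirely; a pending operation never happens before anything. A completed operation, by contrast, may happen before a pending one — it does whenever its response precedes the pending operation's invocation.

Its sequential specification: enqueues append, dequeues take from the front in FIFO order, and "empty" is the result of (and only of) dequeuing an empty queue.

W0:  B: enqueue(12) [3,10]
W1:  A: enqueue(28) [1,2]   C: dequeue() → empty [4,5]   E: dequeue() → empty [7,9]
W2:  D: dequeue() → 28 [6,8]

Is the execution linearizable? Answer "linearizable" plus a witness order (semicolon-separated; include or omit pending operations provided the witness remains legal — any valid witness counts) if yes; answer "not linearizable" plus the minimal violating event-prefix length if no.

not linearizable — minimal violating prefix: 5 events

events 1..4 are fine; event 5 — the response of C at time 5 — makes the prefix non-linearizable
one real-time candidate order over the 2 completed operations — the queue replay rejects it
no escape via the 1 pending operation (B): every completion choice fails
for example A, C (pending dropped) fails at step 2: C dequeue() → empty is not legal there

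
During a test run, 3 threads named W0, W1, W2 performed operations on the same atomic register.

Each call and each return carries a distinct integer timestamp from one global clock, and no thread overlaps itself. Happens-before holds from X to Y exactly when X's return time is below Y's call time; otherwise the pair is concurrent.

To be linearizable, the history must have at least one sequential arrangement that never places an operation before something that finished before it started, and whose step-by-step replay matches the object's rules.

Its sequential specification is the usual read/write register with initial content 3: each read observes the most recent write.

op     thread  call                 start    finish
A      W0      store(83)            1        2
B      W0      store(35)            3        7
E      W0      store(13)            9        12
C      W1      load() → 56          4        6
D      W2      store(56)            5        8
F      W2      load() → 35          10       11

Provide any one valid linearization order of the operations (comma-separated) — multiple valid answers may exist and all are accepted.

A, D, C, B, F, E

after step 1 (A store(83)): value 83
after step 2 (D store(56)): value 56
after step 3 (C load() → 56): value 56
after step 4 (B store(35)): value 35
after step 5 (F load() → 35): value 35
after step 6 (E store(13)): value 13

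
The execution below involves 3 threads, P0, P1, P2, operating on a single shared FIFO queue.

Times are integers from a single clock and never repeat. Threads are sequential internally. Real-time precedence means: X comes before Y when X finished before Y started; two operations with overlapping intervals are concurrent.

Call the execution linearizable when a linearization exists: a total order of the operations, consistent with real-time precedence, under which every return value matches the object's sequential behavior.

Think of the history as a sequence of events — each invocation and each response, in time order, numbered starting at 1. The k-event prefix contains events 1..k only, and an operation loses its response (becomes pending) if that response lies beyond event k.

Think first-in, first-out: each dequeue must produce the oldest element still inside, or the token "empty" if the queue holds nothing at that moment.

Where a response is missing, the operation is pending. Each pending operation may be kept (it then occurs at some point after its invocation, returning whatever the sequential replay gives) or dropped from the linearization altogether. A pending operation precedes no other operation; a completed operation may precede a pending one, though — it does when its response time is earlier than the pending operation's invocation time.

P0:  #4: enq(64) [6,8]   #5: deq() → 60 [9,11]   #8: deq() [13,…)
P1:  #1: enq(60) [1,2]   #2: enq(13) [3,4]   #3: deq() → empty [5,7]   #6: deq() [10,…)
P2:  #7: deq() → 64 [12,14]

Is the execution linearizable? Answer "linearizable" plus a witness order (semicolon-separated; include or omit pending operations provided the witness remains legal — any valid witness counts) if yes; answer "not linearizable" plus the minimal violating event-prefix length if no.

prefix check: 1..6 passes, 1..7 fails once #3's time-7 response joins
the sole real-time-consistent order of 3 completed operations fails the FIFO queue replay
no completion choice of the 1 pending operation (#4) rescues it — every subset was tried
take #1, #2, #3 (pending dropped): step 3 already fails, because #3 deq() → empty cannot occur there

not linearizable — minimal violating prefix: 7 events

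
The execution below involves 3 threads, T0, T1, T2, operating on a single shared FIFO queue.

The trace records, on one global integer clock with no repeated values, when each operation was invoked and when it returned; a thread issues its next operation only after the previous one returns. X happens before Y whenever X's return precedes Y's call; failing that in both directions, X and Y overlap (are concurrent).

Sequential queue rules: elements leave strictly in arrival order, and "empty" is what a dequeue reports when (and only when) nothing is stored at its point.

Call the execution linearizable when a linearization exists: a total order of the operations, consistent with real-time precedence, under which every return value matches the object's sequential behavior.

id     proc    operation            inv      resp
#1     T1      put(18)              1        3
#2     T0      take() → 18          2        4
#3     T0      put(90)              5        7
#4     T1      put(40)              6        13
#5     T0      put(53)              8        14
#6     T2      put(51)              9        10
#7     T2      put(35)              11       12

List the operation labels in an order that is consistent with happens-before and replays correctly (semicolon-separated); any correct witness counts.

1. #1 put(18), leaving queue <18>
2. #2 take() → 18, leaving queue <>
3. #3 put(90), leaving queue <90>
4. #4 put(40), leaving queue <90,40>
5. #5 put(53), leaving queue <90,40,53>
6. #6 put(51), leaving queue <90,40,53,51>
7. #7 put(35), leaving queue <90,40,53,51,35>

#1; #2; #3; #4; #5; #6; #7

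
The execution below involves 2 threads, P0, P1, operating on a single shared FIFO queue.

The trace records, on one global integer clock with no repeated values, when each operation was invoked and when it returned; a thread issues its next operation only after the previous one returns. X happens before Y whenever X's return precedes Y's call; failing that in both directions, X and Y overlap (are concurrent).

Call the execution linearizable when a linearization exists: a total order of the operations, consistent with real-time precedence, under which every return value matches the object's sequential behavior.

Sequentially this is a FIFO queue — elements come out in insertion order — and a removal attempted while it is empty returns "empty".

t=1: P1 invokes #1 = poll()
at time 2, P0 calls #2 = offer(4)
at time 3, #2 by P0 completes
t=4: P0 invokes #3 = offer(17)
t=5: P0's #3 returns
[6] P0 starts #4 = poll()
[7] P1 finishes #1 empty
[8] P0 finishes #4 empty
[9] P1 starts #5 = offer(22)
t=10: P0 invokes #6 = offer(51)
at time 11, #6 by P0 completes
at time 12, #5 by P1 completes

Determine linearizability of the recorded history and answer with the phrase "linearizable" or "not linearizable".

not linearizable

events 1..7 are fine; event 8 — the response of #4 at time 8 — makes the prefix non-linearizable
4 completed operations, 4 real-time-consistent orders — every FIFO queue replay fails
take #1, #2, #3, #4: step 4 already fails, because #4 poll() → empty cannot occur there
take #2, #1, #3, #4: step 2 already fails, because #1 poll() → empty cannot occur there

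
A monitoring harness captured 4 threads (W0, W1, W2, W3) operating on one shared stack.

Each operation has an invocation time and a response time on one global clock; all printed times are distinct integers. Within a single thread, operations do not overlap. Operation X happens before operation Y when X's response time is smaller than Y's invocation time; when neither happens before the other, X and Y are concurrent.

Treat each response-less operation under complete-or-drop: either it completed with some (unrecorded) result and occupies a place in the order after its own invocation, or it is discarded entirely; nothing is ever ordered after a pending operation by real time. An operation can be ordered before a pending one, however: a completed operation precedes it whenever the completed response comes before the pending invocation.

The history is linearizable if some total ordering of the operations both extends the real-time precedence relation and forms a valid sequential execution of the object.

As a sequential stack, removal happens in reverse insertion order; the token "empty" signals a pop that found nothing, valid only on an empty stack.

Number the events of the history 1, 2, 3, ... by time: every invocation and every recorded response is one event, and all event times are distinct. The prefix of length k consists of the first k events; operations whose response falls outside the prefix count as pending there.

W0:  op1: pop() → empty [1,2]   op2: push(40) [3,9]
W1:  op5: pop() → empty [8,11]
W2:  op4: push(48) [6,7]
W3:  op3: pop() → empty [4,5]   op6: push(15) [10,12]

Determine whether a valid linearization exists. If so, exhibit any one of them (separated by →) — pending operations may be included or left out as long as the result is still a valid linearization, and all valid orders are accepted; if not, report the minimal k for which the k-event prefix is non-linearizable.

not linearizable — minimal violating prefix: 11 events

prefix check: 1..10 passes, 1..11 fails once op5's time-11 response joins
real-time-consistent orders of the 5 completed operations: 4 — all fail the stack replay
completion choices over the 1 pending operation (op6) were checked; none helps
e.g. op1, op2, op3, op4, op5 (pending dropped): illegal at step 3, since op3 pop() → empty cannot apply there
e.g. op1, op3, op2, op4, op5 (pending dropped): illegal at step 5, since op5 pop() → empty cannot apply there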